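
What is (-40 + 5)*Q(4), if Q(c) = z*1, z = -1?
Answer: 35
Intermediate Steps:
Q(c) = -1 (Q(c) = -1*1 = -1)
(-40 + 5)*Q(4) = (-40 + 5)*(-1) = -35*(-1) = 35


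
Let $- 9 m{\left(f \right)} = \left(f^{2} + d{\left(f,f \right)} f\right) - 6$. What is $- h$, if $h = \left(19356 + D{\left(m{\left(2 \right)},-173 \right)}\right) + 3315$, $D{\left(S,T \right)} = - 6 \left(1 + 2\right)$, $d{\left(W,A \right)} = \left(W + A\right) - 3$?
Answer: $-22653$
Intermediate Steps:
$d{\left(W,A \right)} = -3 + A + W$ ($d{\left(W,A \right)} = \left(A + W\right) - 3 = -3 + A + W$)
$m{\left(f \right)} = \frac{2}{3} - \frac{f^{2}}{9} - \frac{f \left(-3 + 2 f\right)}{9}$ ($m{\left(f \right)} = - \frac{\left(f^{2} + \left(-3 + f + f\right) f\right) - 6}{9} = - \frac{\left(f^{2} + \left(-3 + 2 f\right) f\right) - 6}{9} = - \frac{\left(f^{2} + f \left(-3 + 2 f\right)\right) - 6}{9} = - \frac{-6 + f^{2} + f \left(-3 + 2 f\right)}{9} = \frac{2}{3} - \frac{f^{2}}{9} - \frac{f \left(-3 + 2 f\right)}{9}$)
$D{\left(S,T \right)} = -18$ ($D{\left(S,T \right)} = \left(-6\right) 3 = -18$)
$h = 22653$ ($h = \left(19356 - 18\right) + 3315 = 19338 + 3315 = 22653$)
$- h = \left(-1\right) 22653 = -22653$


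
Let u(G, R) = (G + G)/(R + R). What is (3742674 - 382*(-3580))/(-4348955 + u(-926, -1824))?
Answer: -4660533408/3966246497 ≈ -1.1750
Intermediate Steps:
u(G, R) = G/R (u(G, R) = (2*G)/((2*R)) = (2*G)*(1/(2*R)) = G/R)
(3742674 - 382*(-3580))/(-4348955 + u(-926, -1824)) = (3742674 - 382*(-3580))/(-4348955 - 926/(-1824)) = (3742674 + 1367560)/(-4348955 - 926*(-1/1824)) = 5110234/(-4348955 + 463/912) = 5110234/(-3966246497/912) = 5110234*(-912/3966246497) = -4660533408/3966246497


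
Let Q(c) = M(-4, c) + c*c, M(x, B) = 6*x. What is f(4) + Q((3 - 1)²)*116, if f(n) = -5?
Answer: -933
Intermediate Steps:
Q(c) = -24 + c² (Q(c) = 6*(-4) + c*c = -24 + c²)
f(4) + Q((3 - 1)²)*116 = -5 + (-24 + ((3 - 1)²)²)*116 = -5 + (-24 + (2²)²)*116 = -5 + (-24 + 4²)*116 = -5 + (-24 + 16)*116 = -5 - 8*116 = -5 - 928 = -933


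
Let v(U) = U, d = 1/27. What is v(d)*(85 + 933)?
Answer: 1018/27 ≈ 37.704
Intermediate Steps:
d = 1/27 ≈ 0.037037
v(d)*(85 + 933) = (85 + 933)/27 = (1/27)*1018 = 1018/27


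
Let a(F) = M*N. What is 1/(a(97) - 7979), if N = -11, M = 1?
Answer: -1/7990 ≈ -0.00012516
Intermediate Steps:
a(F) = -11 (a(F) = 1*(-11) = -11)
1/(a(97) - 7979) = 1/(-11 - 7979) = 1/(-7990) = -1/7990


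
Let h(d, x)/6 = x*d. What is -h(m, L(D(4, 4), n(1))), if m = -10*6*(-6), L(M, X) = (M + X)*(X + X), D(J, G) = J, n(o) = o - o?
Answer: 0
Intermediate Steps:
n(o) = 0
L(M, X) = 2*X*(M + X) (L(M, X) = (M + X)*(2*X) = 2*X*(M + X))
m = 360 (m = -60*(-6) = 360)
h(d, x) = 6*d*x (h(d, x) = 6*(x*d) = 6*(d*x) = 6*d*x)
-h(m, L(D(4, 4), n(1))) = -6*360*2*0*(4 + 0) = -6*360*2*0*4 = -6*360*0 = -1*0 = 0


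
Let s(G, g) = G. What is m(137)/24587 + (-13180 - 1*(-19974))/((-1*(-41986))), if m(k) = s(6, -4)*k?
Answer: 100778285/516154891 ≈ 0.19525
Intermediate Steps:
m(k) = 6*k
m(137)/24587 + (-13180 - 1*(-19974))/((-1*(-41986))) = (6*137)/24587 + (-13180 - 1*(-19974))/((-1*(-41986))) = 822*(1/24587) + (-13180 + 19974)/41986 = 822/24587 + 6794*(1/41986) = 822/24587 + 3397/20993 = 100778285/516154891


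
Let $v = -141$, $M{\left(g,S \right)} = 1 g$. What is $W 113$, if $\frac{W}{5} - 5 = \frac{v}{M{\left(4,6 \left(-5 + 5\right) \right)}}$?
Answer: $- \frac{68365}{4} \approx -17091.0$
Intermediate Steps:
$M{\left(g,S \right)} = g$
$W = - \frac{605}{4}$ ($W = 25 + 5 \left(- \frac{141}{4}\right) = 25 - \frac{705}{4} = - \frac{605}{4} \approx -151.25$)
$W 113 = \left(- \frac{605}{4}\right) 113 = - \frac{68365}{4}$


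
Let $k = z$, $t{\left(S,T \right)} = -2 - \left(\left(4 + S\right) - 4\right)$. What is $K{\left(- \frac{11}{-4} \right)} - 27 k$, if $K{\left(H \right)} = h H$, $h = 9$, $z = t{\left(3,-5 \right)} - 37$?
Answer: $\frac{4635}{4} \approx 1158.8$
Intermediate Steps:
$t{\left(S,T \right)} = -2 - S$
$z = -42$ ($z = \left(-2 - 3\right) - 37 = -5 - 37 = -42$)
$k = -42$
$K{\left(H \right)} = 9 H$
$K{\left(- \frac{11}{-4} \right)} - 27 k = 9 \left(- \frac{11}{-4}\right) - -1134 = 9 \left(\left(-11\right) \left(- \frac{1}{4}\right)\right) + 1134 = 9 \cdot \frac{11}{4} + 1134 = \frac{99}{4} + 1134 = \frac{4635}{4}$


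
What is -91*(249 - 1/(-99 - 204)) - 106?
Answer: -6897886/303 ≈ -22765.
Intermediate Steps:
-91*(249 - 1/(-99 - 204)) - 106 = -91*(249 - 1/(-303)) - 106 = -91*(249 - 1*(-1/303)) - 106 = -91*(249 + 1/303) - 106 = -91*75448/303 - 106 = -6865768/303 - 106 = -6897886/303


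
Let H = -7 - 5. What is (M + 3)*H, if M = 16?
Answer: -228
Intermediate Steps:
H = -12
(M + 3)*H = (16 + 3)*(-12) = 19*(-12) = -228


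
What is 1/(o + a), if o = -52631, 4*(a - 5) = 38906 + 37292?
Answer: -2/67153 ≈ -2.9783e-5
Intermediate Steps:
a = 38109/2 (a = 5 + (38906 + 37292)/4 = 5 + (¼)*76198 = 5 + 38099/2 = 38109/2 ≈ 19055.)
1/(o + a) = 1/(-52631 + 38109/2) = 1/(-67153/2) = -2/67153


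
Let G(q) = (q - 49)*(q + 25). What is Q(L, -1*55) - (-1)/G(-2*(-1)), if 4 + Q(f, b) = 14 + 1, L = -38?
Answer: 13958/1269 ≈ 10.999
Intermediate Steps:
G(q) = (-49 + q)*(25 + q)
Q(f, b) = 11 (Q(f, b) = -4 + (14 + 1) = -4 + 15 = 11)
Q(L, -1*55) - (-1)/G(-2*(-1)) = 11 - (-1)/(-1225 + (-2*(-1))**2 - (-48)*(-1)) = 11 - (-1)/(-1225 + 2**2 - 24*2) = 11 - (-1)/(-1225 + 4 - 48) = 11 - (-1)/(-1269) = 11 - (-1)*(-1)/1269 = 11 - 1*1/1269 = 11 - 1/1269 = 13958/1269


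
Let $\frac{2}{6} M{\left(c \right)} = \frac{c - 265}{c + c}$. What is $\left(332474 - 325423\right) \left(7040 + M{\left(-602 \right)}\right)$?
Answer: $\frac{59783743811}{1204} \approx 4.9654 \cdot 10^{7}$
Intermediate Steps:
$M{\left(c \right)} = \frac{3 \left(-265 + c\right)}{2 c}$ ($M{\left(c \right)} = 3 \frac{c - 265}{c + c} = 3 \frac{-265 + c}{2 c} = \frac{3 \left(-265 + c\right)}{2 c}$)
$\left(332474 - 325423\right) \left(7040 + M{\left(-602 \right)}\right) = \left(332474 - 325423\right) \left(7040 + \frac{3 \left(-265 - 602\right)}{2 \left(-602\right)}\right) = 7051 \left(7040 + \frac{3}{2} \left(- \frac{1}{602}\right) \left(-867\right)\right) = 7051 \left(7040 + \frac{2601}{1204}\right) = 7051 \cdot \frac{8478761}{1204} = \frac{59783743811}{1204}$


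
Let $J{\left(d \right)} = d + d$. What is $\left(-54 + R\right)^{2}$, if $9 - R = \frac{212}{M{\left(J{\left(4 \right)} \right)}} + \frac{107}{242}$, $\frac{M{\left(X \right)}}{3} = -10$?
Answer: $\frac{19405325809}{13176900} \approx 1472.7$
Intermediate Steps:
$J{\left(d \right)} = 2 d$
$M{\left(X \right)} = -30$ ($M{\left(X \right)} = 3 \left(-10\right) = -30$)
$R = \frac{56717}{3630}$ ($R = 9 - \left(\frac{212}{-30} + \frac{107}{242}\right) = 9 - \left(212 \left(- \frac{1}{30}\right) + 107 \cdot \frac{1}{242}\right) = 9 - \left(- \frac{106}{15} + \frac{107}{242}\right) = 9 - - \frac{24047}{3630} = 9 + \frac{24047}{3630} = \frac{56717}{3630} \approx 15.625$)
$\left(-54 + R\right)^{2} = \left(-54 + \frac{56717}{3630}\right)^{2} = \left(- \frac{139303}{3630}\right)^{2} = \frac{19405325809}{13176900}$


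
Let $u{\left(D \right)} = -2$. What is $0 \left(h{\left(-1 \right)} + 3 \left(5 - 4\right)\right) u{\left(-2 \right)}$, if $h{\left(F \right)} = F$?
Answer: $0$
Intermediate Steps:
$0 \left(h{\left(-1 \right)} + 3 \left(5 - 4\right)\right) u{\left(-2 \right)} = 0 \left(-1 + 3 \left(5 - 4\right)\right) \left(-2\right) = 0 \left(-1 + 3 \cdot 1\right) \left(-2\right) = 0 \left(-1 + 3\right) \left(-2\right) = 0 \cdot 2 \left(-2\right) = 0 \left(-2\right) = 0$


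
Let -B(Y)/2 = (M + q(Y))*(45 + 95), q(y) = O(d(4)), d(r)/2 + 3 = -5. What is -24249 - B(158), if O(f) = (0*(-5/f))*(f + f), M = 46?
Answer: -11369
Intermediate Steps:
d(r) = -16 (d(r) = -6 + 2*(-5) = -6 - 10 = -16)
O(f) = 0 (O(f) = 0*(2*f) = 0)
q(y) = 0
B(Y) = -12880 (B(Y) = -2*(46 + 0)*(45 + 95) = -92*140 = -2*6440 = -12880)
-24249 - B(158) = -24249 - 1*(-12880) = -24249 + 12880 = -11369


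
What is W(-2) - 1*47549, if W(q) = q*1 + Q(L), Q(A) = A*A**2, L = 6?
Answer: -47335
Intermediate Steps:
Q(A) = A**3
W(q) = 216 + q (W(q) = q*1 + 6**3 = q + 216 = 216 + q)
W(-2) - 1*47549 = (216 - 2) - 1*47549 = 214 - 47549 = -47335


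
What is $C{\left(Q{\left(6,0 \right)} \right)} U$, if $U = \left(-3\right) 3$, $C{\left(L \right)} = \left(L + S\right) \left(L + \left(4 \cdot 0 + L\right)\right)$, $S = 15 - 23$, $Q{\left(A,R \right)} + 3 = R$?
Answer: $-594$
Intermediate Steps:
$Q{\left(A,R \right)} = -3 + R$
$S = -8$ ($S = 15 - 23 = -8$)
$C{\left(L \right)} = 2 L \left(-8 + L\right)$ ($C{\left(L \right)} = \left(L - 8\right) \left(L + \left(4 \cdot 0 + L\right)\right) = \left(-8 + L\right) \left(L + \left(0 + L\right)\right) = \left(-8 + L\right) \left(L + L\right) = \left(-8 + L\right) 2 L = 2 L \left(-8 + L\right)$)
$U = -9$
$C{\left(Q{\left(6,0 \right)} \right)} U = 2 \left(-3 + 0\right) \left(-8 + \left(-3 + 0\right)\right) \left(-9\right) = 2 \left(-3\right) \left(-8 - 3\right) \left(-9\right) = 2 \left(-3\right) \left(-11\right) \left(-9\right) = 66 \left(-9\right) = -594$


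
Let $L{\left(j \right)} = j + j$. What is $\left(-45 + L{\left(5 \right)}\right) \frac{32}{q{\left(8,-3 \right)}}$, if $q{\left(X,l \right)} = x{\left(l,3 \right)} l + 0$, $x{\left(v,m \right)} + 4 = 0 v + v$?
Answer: $- \frac{160}{3} \approx -53.333$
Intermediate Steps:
$x{\left(v,m \right)} = -4 + v$ ($x{\left(v,m \right)} = -4 + \left(0 v + v\right) = -4 + \left(0 + v\right) = -4 + v$)
$L{\left(j \right)} = 2 j$
$q{\left(X,l \right)} = l \left(-4 + l\right)$ ($q{\left(X,l \right)} = \left(-4 + l\right) l + 0 = l \left(-4 + l\right) + 0 = l \left(-4 + l\right)$)
$\left(-45 + L{\left(5 \right)}\right) \frac{32}{q{\left(8,-3 \right)}} = \left(-45 + 2 \cdot 5\right) \frac{32}{\left(-3\right) \left(-4 - 3\right)} = \left(-45 + 10\right) \frac{32}{\left(-3\right) \left(-7\right)} = - 35 \cdot \frac{32}{21} = - 35 \cdot 32 \cdot \frac{1}{21} = \left(-35\right) \frac{32}{21} = - \frac{160}{3}$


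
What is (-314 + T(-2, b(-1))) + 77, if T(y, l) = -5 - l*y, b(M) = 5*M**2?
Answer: -232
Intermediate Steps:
T(y, l) = -5 - l*y
(-314 + T(-2, b(-1))) + 77 = (-314 + (-5 - 1*5*(-1)**2*(-2))) + 77 = (-314 + (-5 - 1*5*1*(-2))) + 77 = (-314 + (-5 - 1*5*(-2))) + 77 = (-314 + (-5 + 10)) + 77 = (-314 + 5) + 77 = -309 + 77 = -232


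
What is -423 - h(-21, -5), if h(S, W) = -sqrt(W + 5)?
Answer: -423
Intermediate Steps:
h(S, W) = -sqrt(5 + W)
-423 - h(-21, -5) = -423 - (-1)*sqrt(5 - 5) = -423 - (-1)*sqrt(0) = -423 - (-1)*0 = -423 - 1*0 = -423 + 0 = -423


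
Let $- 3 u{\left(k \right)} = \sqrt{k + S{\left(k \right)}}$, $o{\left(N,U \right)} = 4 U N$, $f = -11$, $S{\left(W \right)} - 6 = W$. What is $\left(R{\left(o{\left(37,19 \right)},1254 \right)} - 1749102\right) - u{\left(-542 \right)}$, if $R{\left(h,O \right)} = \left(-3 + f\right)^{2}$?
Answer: $-1748906 + \frac{7 i \sqrt{22}}{3} \approx -1.7489 \cdot 10^{6} + 10.944 i$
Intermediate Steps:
$S{\left(W \right)} = 6 + W$
$o{\left(N,U \right)} = 4 N U$
$R{\left(h,O \right)} = 196$ ($R{\left(h,O \right)} = \left(-3 - 11\right)^{2} = \left(-14\right)^{2} = 196$)
$u{\left(k \right)} = - \frac{\sqrt{6 + 2 k}}{3}$ ($u{\left(k \right)} = - \frac{\sqrt{k + \left(6 + k\right)}}{3} = - \frac{\sqrt{6 + 2 k}}{3}$)
$\left(R{\left(o{\left(37,19 \right)},1254 \right)} - 1749102\right) - u{\left(-542 \right)} = \left(196 - 1749102\right) - - \frac{\sqrt{6 + 2 \left(-542\right)}}{3} = \left(196 - 1749102\right) - - \frac{\sqrt{6 - 1084}}{3} = -1748906 - - \frac{\sqrt{-1078}}{3} = -1748906 - - \frac{7 i \sqrt{22}}{3} = -1748906 + \frac{7 i \sqrt{22}}{3}$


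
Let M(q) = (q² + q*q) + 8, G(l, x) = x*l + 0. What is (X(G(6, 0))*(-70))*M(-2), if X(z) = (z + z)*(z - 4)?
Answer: 0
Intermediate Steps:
G(l, x) = l*x (G(l, x) = l*x + 0 = l*x)
X(z) = 2*z*(-4 + z) (X(z) = (2*z)*(-4 + z) = 2*z*(-4 + z))
M(q) = 8 + 2*q² (M(q) = (q² + q²) + 8 = 2*q² + 8 = 8 + 2*q²)
(X(G(6, 0))*(-70))*M(-2) = ((2*(6*0)*(-4 + 6*0))*(-70))*(8 + 2*(-2)²) = ((2*0*(-4 + 0))*(-70))*(8 + 2*4) = ((2*0*(-4))*(-70))*(8 + 8) = (0*(-70))*16 = 0*16 = 0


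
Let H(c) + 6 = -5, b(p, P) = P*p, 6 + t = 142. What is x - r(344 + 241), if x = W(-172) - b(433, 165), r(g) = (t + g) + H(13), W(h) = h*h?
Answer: -42571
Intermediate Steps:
t = 136 (t = -6 + 142 = 136)
W(h) = h²
H(c) = -11 (H(c) = -6 - 5 = -11)
r(g) = 125 + g (r(g) = (136 + g) - 11 = 125 + g)
x = -41861 (x = (-172)² - 165*433 = 29584 - 1*71445 = 29584 - 71445 = -41861)
x - r(344 + 241) = -41861 - (125 + (344 + 241)) = -41861 - (125 + 585) = -41861 - 1*710 = -41861 - 710 = -42571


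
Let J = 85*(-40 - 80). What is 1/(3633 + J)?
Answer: -1/6567 ≈ -0.00015228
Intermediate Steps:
J = -10200 (J = 85*(-120) = -10200)
1/(3633 + J) = 1/(3633 - 10200) = 1/(-6567) = -1/6567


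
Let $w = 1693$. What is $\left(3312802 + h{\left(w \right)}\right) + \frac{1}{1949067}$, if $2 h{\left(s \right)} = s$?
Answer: $\frac{12917045881901}{3898134} \approx 3.3136 \cdot 10^{6}$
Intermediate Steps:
$h{\left(s \right)} = \frac{s}{2}$
$\left(3312802 + h{\left(w \right)}\right) + \frac{1}{1949067} = \left(3312802 + \frac{1}{2} \cdot 1693\right) + \frac{1}{1949067} = \left(3312802 + \frac{1693}{2}\right) + \frac{1}{1949067} = \frac{6627297}{2} + \frac{1}{1949067} = \frac{12917045881901}{3898134}$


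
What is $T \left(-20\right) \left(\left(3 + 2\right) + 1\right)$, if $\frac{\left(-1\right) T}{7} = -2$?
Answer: $-1680$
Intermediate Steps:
$T = 14$ ($T = \left(-7\right) \left(-2\right) = 14$)
$T \left(-20\right) \left(\left(3 + 2\right) + 1\right) = 14 \left(-20\right) \left(\left(3 + 2\right) + 1\right) = - 280 \left(5 + 1\right) = \left(-280\right) 6 = -1680$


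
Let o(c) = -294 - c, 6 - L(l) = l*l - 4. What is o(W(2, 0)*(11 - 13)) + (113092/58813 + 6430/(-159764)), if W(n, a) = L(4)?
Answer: -1428773688847/4698100066 ≈ -304.12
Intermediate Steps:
L(l) = 10 - l**2 (L(l) = 6 - (l*l - 4) = 6 - (l**2 - 4) = 6 - (-4 + l**2) = 6 + (4 - l**2) = 10 - l**2)
W(n, a) = -6 (W(n, a) = 10 - 1*4**2 = 10 - 1*16 = 10 - 16 = -6)
o(W(2, 0)*(11 - 13)) + (113092/58813 + 6430/(-159764)) = (-294 - (-6)*(11 - 13)) + (113092/58813 + 6430/(-159764)) = (-294 - (-6)*(-2)) + (113092*(1/58813) + 6430*(-1/159764)) = (-294 - 1*12) + (113092/58813 - 3215/79882) = (-294 - 12) + 8844931349/4698100066 = -306 + 8844931349/4698100066 = -1428773688847/4698100066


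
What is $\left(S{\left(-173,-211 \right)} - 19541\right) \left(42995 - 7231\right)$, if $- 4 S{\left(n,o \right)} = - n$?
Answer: $-700411117$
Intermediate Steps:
$S{\left(n,o \right)} = \frac{n}{4}$ ($S{\left(n,o \right)} = - \frac{\left(-1\right) n}{4} = \frac{n}{4}$)
$\left(S{\left(-173,-211 \right)} - 19541\right) \left(42995 - 7231\right) = \left(\frac{1}{4} \left(-173\right) - 19541\right) \left(42995 - 7231\right) = \left(- \frac{173}{4} - 19541\right) 35764 = \left(- \frac{78337}{4}\right) 35764 = -700411117$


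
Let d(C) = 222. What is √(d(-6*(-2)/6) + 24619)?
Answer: √24841 ≈ 157.61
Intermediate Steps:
√(d(-6*(-2)/6) + 24619) = √(222 + 24619) = √24841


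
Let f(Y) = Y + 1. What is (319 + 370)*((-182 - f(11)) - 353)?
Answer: -376883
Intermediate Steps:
f(Y) = 1 + Y
(319 + 370)*((-182 - f(11)) - 353) = (319 + 370)*((-182 - (1 + 11)) - 353) = 689*((-182 - 1*12) - 353) = 689*((-182 - 12) - 353) = 689*(-194 - 353) = 689*(-547) = -376883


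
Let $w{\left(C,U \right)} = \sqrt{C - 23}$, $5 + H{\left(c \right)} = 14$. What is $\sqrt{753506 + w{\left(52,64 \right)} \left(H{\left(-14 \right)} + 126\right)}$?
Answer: $\sqrt{753506 + 135 \sqrt{29}} \approx 868.47$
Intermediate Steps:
$H{\left(c \right)} = 9$ ($H{\left(c \right)} = -5 + 14 = 9$)
$w{\left(C,U \right)} = \sqrt{-23 + C}$
$\sqrt{753506 + w{\left(52,64 \right)} \left(H{\left(-14 \right)} + 126\right)} = \sqrt{753506 + \sqrt{-23 + 52} \left(9 + 126\right)} = \sqrt{753506 + \sqrt{29} \cdot 135} = \sqrt{753506 + 135 \sqrt{29}}$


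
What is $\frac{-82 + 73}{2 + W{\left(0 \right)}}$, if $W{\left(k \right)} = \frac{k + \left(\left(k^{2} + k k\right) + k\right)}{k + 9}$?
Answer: $- \frac{9}{2} \approx -4.5$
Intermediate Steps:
$W{\left(k \right)} = \frac{2 k + 2 k^{2}}{9 + k}$ ($W{\left(k \right)} = \frac{k + \left(\left(k^{2} + k^{2}\right) + k\right)}{9 + k} = \frac{k + \left(2 k^{2} + k\right)}{9 + k} = \frac{k + \left(k + 2 k^{2}\right)}{9 + k} = \frac{2 k + 2 k^{2}}{9 + k}$)
$\frac{-82 + 73}{2 + W{\left(0 \right)}} = \frac{-82 + 73}{2 + 2 \cdot 0 \frac{1}{9 + 0} \left(1 + 0\right)} = - \frac{9}{2 + 2 \cdot 0 \cdot \frac{1}{9} \cdot 1} = - \frac{9}{2 + 0} = - \frac{9}{2}$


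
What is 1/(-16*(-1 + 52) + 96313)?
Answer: 1/95497 ≈ 1.0472e-5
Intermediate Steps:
1/(-16*(-1 + 52) + 96313) = 1/(-16*51 + 96313) = 1/(-816 + 96313) = 1/95497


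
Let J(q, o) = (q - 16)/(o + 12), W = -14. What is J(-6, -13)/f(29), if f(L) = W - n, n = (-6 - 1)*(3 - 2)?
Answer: -22/7 ≈ -3.1429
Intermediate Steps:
n = -7 (n = -7*1 = -7)
f(L) = -7 (f(L) = -14 - 1*(-7) = -14 + 7 = -7)
J(q, o) = (-16 + q)/(12 + o)
J(-6, -13)/f(29) = ((-16 - 6)/(12 - 13))/(-7) = (-22/(-1))*(-⅐) = -1*(-22)*(-⅐) = 22*(-⅐) = -22/7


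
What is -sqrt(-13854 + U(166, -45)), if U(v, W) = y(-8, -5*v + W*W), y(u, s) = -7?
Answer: -I*sqrt(13861) ≈ -117.73*I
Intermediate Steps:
U(v, W) = -7
-sqrt(-13854 + U(166, -45)) = -sqrt(-13854 - 7) = -sqrt(-13861) = -I*sqrt(13861)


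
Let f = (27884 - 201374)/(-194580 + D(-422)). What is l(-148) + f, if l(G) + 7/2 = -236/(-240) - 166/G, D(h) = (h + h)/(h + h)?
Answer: -217463363/431965380 ≈ -0.50343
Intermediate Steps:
D(h) = 1 (D(h) = (2*h)/((2*h)) = (2*h)*(1/(2*h)) = 1)
f = 173490/194579 (f = (27884 - 201374)/(-194580 + 1) = -173490/(-194579) = -173490*(-1/194579) = 173490/194579 ≈ 0.89162)
l(G) = -151/60 - 166/G (l(G) = -7/2 + (-236/(-240) - 166/G) = -7/2 + (-236*(-1/240) - 166/G) = -7/2 + (59/60 - 166/G) = -151/60 - 166/G)
l(-148) + f = (-151/60 - 166/(-148)) + 173490/194579 = (-151/60 - 166*(-1/148)) + 173490/194579 = (-151/60 + 83/74) + 173490/194579 = -3097/2220 + 173490/194579 = -217463363/431965380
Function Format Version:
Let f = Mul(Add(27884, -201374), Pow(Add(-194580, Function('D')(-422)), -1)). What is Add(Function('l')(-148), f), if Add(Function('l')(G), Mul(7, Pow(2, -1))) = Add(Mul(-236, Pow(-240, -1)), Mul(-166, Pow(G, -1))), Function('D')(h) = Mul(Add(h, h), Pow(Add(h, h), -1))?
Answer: Rational(-217463363, 431965380) ≈ -0.50343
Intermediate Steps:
Function('D')(h) = 1 (Function('D')(h) = Mul(Mul(2, h), Pow(Mul(2, h), -1)) = Mul(Mul(2, h), Mul(Rational(1, 2), Pow(h, -1))) = 1)
f = Rational(173490, 194579) (f = Mul(Add(27884, -201374), Pow(Add(-194580, 1), -1)) = Mul(-173490, Pow(-194579, -1)) = Mul(-173490, Rational(-1, 194579)) = Rational(173490, 194579) ≈ 0.89162)
Function('l')(G) = Add(Rational(-151, 60), Mul(-166, Pow(G, -1))) (Function('l')(G) = Add(Rational(-7, 2), Add(Mul(-236, Pow(-240, -1)), Mul(-166, Pow(G, -1)))) = Add(Rational(-7, 2), Add(Mul(-236, Rational(-1, 240)), Mul(-166, Pow(G, -1)))) = Add(Rational(-7, 2), Add(Rational(59, 60), Mul(-166, Pow(G, -1)))) = Add(Rational(-151, 60), Mul(-166, Pow(G, -1))))
Add(Function('l')(-148), f) = Add(Add(Rational(-151, 60), Mul(-166, Pow(-148, -1))), Rational(173490, 194579)) = Add(Add(Rational(-151, 60), Mul(-166, Rational(-1, 148))), Rational(173490, 194579)) = Add(Add(Rational(-151, 60), Rational(83, 74)), Rational(173490, 194579)) = Add(Rational(-3097, 2220), Rational(173490, 194579)) = Rational(-217463363, 431965380)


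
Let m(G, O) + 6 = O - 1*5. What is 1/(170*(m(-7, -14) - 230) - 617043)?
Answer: -1/660393 ≈ -1.5143e-6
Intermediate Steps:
m(G, O) = -11 + O (m(G, O) = -6 + (O - 1*5) = -6 + (O - 5) = -6 + (-5 + O) = -11 + O)
1/(170*(m(-7, -14) - 230) - 617043) = 1/(170*((-11 - 14) - 230) - 617043) = 1/(170*(-25 - 230) - 617043) = 1/(170*(-255) - 617043) = 1/(-43350 - 617043) = 1/(-660393) = -1/660393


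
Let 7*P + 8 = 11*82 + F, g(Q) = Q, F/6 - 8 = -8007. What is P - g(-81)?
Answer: -46533/7 ≈ -6647.6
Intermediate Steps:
F = -47994 (F = 48 + 6*(-8007) = 48 - 48042 = -47994)
P = -47100/7 (P = -8/7 + (11*82 - 47994)/7 = -8/7 + (902 - 47994)/7 = -8/7 + (⅐)*(-47092) = -8/7 - 47092/7 = -47100/7 ≈ -6728.6)
P - g(-81) = -47100/7 - 1*(-81) = -47100/7 + 81 = -46533/7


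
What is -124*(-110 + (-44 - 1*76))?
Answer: 28520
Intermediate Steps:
-124*(-110 + (-44 - 1*76)) = -124*(-110 + (-44 - 76)) = -124*(-110 - 120) = -124*(-230) = 28520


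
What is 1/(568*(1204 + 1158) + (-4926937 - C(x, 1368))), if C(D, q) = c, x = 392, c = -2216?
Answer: -1/3583105 ≈ -2.7909e-7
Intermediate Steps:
C(D, q) = -2216
1/(568*(1204 + 1158) + (-4926937 - C(x, 1368))) = 1/(568*(1204 + 1158) + (-4926937 - 1*(-2216))) = 1/(568*2362 + (-4926937 + 2216)) = 1/(1341616 - 4924721) = 1/(-3583105) = -1/3583105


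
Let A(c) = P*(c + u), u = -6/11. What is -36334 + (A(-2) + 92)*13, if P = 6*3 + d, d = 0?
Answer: -393070/11 ≈ -35734.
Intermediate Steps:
P = 18 (P = 6*3 + 0 = 18 + 0 = 18)
u = -6/11 (u = -6*1/11 = -6/11 ≈ -0.54545)
A(c) = -108/11 + 18*c (A(c) = 18*(c - 6/11) = 18*(-6/11 + c) = -108/11 + 18*c)
-36334 + (A(-2) + 92)*13 = -36334 + ((-108/11 + 18*(-2)) + 92)*13 = -36334 + ((-108/11 - 36) + 92)*13 = -36334 + (-504/11 + 92)*13 = -36334 + (508/11)*13 = -36334 + 6604/11 = -393070/11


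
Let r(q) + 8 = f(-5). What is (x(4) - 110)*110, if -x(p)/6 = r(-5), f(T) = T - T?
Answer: -6820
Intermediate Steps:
f(T) = 0
r(q) = -8 (r(q) = -8 + 0 = -8)
x(p) = 48 (x(p) = -6*(-8) = 48)
(x(4) - 110)*110 = (48 - 110)*110 = -62*110 = -6820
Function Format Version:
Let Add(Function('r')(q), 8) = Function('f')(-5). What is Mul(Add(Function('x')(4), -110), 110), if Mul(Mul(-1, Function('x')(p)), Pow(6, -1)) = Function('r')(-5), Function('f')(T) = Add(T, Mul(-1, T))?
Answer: -6820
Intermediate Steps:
Function('f')(T) = 0
Function('r')(q) = -8 (Function('r')(q) = Add(-8, 0) = -8)
Function('x')(p) = 48 (Function('x')(p) = Mul(-6, -8) = 48)
Mul(Add(Function('x')(4), -110), 110) = Mul(Add(48, -110), 110) = Mul(-62, 110) = -6820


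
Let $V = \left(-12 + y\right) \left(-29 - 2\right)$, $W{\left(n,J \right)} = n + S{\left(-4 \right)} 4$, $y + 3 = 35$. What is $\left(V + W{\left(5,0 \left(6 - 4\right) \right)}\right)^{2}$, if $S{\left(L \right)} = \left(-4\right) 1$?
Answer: $398161$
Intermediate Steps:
$y = 32$ ($y = -3 + 35 = 32$)
$S{\left(L \right)} = -4$
$W{\left(n,J \right)} = -16 + n$ ($W{\left(n,J \right)} = n - 16 = -16 + n$)
$V = -620$ ($V = \left(-12 + 32\right) \left(-29 - 2\right) = 20 \left(-31\right) = -620$)
$\left(V + W{\left(5,0 \left(6 - 4\right) \right)}\right)^{2} = \left(-620 + \left(-16 + 5\right)\right)^{2} = \left(-620 - 11\right)^{2} = \left(-631\right)^{2} = 398161$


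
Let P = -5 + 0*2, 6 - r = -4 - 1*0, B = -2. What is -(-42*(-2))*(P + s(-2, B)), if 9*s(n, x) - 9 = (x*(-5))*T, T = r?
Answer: -1792/3 ≈ -597.33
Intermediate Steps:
r = 10 (r = 6 - (-4 - 1*0) = 6 - (-4 + 0) = 6 - 1*(-4) = 6 + 4 = 10)
T = 10
P = -5 (P = -5 + 0 = -5)
s(n, x) = 1 - 50*x/9 (s(n, x) = 1 + ((x*(-5))*10)/9 = 1 + (-5*x*10)/9 = 1 + (-50*x)/9 = 1 - 50*x/9)
-(-42*(-2))*(P + s(-2, B)) = -(-42*(-2))*(-5 + (1 - 50/9*(-2))) = -84*(-5 + (1 + 100/9)) = -84*(-5 + 109/9) = -84*64/9 = -1*1792/3 = -1792/3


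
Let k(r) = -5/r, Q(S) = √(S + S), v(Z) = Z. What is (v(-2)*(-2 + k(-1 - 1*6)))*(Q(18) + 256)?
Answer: 4716/7 ≈ 673.71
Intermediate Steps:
Q(S) = √2*√S (Q(S) = √(2*S) = √2*√S)
(v(-2)*(-2 + k(-1 - 1*6)))*(Q(18) + 256) = (-2*(-2 - 5/(-1 - 1*6)))*(√2*√18 + 256) = (-2*(-2 - 5/(-1 - 6)))*(√2*(3*√2) + 256) = (-2*(-2 - 5/(-7)))*(6 + 256) = -2*(-2 - 5*(-⅐))*262 = -2*(-2 + 5/7)*262 = -2*(-9/7)*262 = (18/7)*262 = 4716/7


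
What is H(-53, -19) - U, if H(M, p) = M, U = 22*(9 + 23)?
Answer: -757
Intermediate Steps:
U = 704 (U = 22*32 = 704)
H(-53, -19) - U = -53 - 1*704 = -53 - 704 = -757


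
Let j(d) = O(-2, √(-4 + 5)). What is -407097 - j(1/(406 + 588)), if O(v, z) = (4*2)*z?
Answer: -407105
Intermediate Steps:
O(v, z) = 8*z
j(d) = 8 (j(d) = 8*√(-4 + 5) = 8*√1 = 8*1 = 8)
-407097 - j(1/(406 + 588)) = -407097 - 1*8 = -407097 - 8 = -407105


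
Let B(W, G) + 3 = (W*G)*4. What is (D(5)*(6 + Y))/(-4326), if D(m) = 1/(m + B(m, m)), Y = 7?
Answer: -13/441252 ≈ -2.9462e-5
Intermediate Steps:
B(W, G) = -3 + 4*G*W (B(W, G) = -3 + (W*G)*4 = -3 + (G*W)*4 = -3 + 4*G*W)
D(m) = 1/(-3 + m + 4*m²) (D(m) = 1/(m + (-3 + 4*m*m)) = 1/(m + (-3 + 4*m²)) = 1/(-3 + m + 4*m²))
(D(5)*(6 + Y))/(-4326) = ((6 + 7)/(-3 + 5 + 4*5²))/(-4326) = (13/(-3 + 5 + 4*25))*(-1/4326) = (13/(-3 + 5 + 100))*(-1/4326) = (13/102)*(-1/4326) = -13/441252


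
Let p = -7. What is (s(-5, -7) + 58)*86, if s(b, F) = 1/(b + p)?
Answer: 29885/6 ≈ 4980.8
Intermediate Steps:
s(b, F) = 1/(-7 + b) (s(b, F) = 1/(b - 7) = 1/(-7 + b))
(s(-5, -7) + 58)*86 = (1/(-7 - 5) + 58)*86 = (1/(-12) + 58)*86 = (-1/12 + 58)*86 = (695/12)*86 = 29885/6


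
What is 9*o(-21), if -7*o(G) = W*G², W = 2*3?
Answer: -3402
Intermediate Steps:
W = 6
o(G) = -6*G²/7
9*o(-21) = 9*(-6/7*(-21)²) = 9*(-6/7*441) = 9*(-378) = -3402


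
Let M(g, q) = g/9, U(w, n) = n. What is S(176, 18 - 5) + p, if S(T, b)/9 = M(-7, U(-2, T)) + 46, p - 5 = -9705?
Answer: -9293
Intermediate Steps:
p = -9700 (p = 5 - 9705 = -9700)
M(g, q) = g/9 (M(g, q) = g*(⅑) = g/9)
S(T, b) = 407 (S(T, b) = 9*((⅑)*(-7) + 46) = 9*(-7/9 + 46) = 9*(407/9) = 407)
S(176, 18 - 5) + p = 407 - 9700 = -9293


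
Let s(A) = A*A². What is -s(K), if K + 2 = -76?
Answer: 474552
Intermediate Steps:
K = -78 (K = -2 - 76 = -78)
s(A) = A³
-s(K) = -1*(-78)³ = -1*(-474552) = 474552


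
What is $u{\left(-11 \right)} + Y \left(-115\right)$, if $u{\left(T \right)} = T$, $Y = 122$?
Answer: $-14041$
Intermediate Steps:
$u{\left(-11 \right)} + Y \left(-115\right) = -11 + 122 \left(-115\right) = -11 - 14030 = -14041$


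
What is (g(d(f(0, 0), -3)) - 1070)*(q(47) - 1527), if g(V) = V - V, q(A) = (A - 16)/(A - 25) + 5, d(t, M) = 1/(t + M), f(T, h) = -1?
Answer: 17897355/11 ≈ 1.6270e+6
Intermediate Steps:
d(t, M) = 1/(M + t)
q(A) = 5 + (-16 + A)/(-25 + A) (q(A) = (-16 + A)/(-25 + A) + 5 = 5 + (-16 + A)/(-25 + A))
g(V) = 0
(g(d(f(0, 0), -3)) - 1070)*(q(47) - 1527) = (0 - 1070)*(3*(-47 + 2*47)/(-25 + 47) - 1527) = -1070*(3*(-47 + 94)/22 - 1527) = -1070*(3*(1/22)*47 - 1527) = -1070*(141/22 - 1527) = -1070*(-33453/22) = 17897355/11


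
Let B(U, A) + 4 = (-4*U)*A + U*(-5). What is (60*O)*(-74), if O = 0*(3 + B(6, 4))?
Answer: 0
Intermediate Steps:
B(U, A) = -4 - 5*U - 4*A*U (B(U, A) = -4 + ((-4*U)*A + U*(-5)) = -4 + (-4*A*U - 5*U) = -4 + (-5*U - 4*A*U) = -4 - 5*U - 4*A*U)
O = 0 (O = 0*(3 + (-4 - 5*6 - 4*4*6)) = 0*(3 + (-4 - 30 - 96)) = 0*(3 - 130) = 0*(-127) = 0)
(60*O)*(-74) = (60*0)*(-74) = 0*(-74) = 0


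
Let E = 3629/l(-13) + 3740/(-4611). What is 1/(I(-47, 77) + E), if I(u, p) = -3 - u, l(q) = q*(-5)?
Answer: 299715/29677679 ≈ 0.010099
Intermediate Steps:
l(q) = -5*q
E = 16490219/299715 (E = 3629/((-5*(-13))) + 3740/(-4611) = 3629/65 + 3740*(-1/4611) = 3629*(1/65) - 3740/4611 = 3629/65 - 3740/4611 = 16490219/299715 ≈ 55.020)
1/(I(-47, 77) + E) = 1/((-3 - 1*(-47)) + 16490219/299715) = 1/((-3 + 47) + 16490219/299715) = 1/(44 + 16490219/299715) = 1/(29677679/299715) = 299715/29677679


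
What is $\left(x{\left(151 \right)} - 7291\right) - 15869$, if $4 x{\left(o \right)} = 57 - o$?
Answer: $- \frac{46367}{2} \approx -23184.0$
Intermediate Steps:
$x{\left(o \right)} = \frac{57}{4} - \frac{o}{4}$ ($x{\left(o \right)} = \frac{57 - o}{4} = \frac{57}{4} - \frac{o}{4}$)
$\left(x{\left(151 \right)} - 7291\right) - 15869 = \left(\left(\frac{57}{4} - \frac{151}{4}\right) - 7291\right) - 15869 = \left(- \frac{47}{2} - 7291\right) - 15869 = - \frac{14629}{2} - 15869 = - \frac{46367}{2}$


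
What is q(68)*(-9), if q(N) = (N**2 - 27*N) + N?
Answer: -25704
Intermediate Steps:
q(N) = N**2 - 26*N
q(68)*(-9) = (68*(-26 + 68))*(-9) = (68*42)*(-9) = 2856*(-9) = -25704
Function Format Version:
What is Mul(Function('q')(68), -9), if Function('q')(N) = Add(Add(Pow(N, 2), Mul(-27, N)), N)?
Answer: -25704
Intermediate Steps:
Function('q')(N) = Add(Pow(N, 2), Mul(-26, N))
Mul(Function('q')(68), -9) = Mul(Mul(68, Add(-26, 68)), -9) = Mul(Mul(68, 42), -9) = Mul(2856, -9) = -25704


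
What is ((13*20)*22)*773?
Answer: 4421560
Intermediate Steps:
((13*20)*22)*773 = (260*22)*773 = 5720*773 = 4421560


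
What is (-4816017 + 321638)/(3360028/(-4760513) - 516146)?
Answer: 21395549656427/2457123102926 ≈ 8.7076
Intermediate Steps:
(-4816017 + 321638)/(3360028/(-4760513) - 516146) = -4494379/(3360028*(-1/4760513) - 516146) = -4494379/(-3360028/4760513 - 516146) = -4494379/(-2457123102926/4760513) = -4494379*(-4760513/2457123102926) = 21395549656427/2457123102926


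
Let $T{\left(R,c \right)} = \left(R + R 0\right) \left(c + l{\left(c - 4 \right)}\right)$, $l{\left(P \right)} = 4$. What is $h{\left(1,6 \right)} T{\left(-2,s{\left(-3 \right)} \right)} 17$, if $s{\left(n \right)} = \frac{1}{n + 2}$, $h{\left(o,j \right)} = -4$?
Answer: $408$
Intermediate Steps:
$s{\left(n \right)} = \frac{1}{2 + n}$
$T{\left(R,c \right)} = R \left(4 + c\right)$ ($T{\left(R,c \right)} = \left(R + R 0\right) \left(c + 4\right) = \left(R + 0\right) \left(4 + c\right) = R \left(4 + c\right)$)
$h{\left(1,6 \right)} T{\left(-2,s{\left(-3 \right)} \right)} 17 = - 4 \left(- 2 \left(4 + \frac{1}{2 - 3}\right)\right) 17 = - 4 \left(- 2 \left(4 + \frac{1}{-1}\right)\right) 17 = - 4 \left(- 2 \left(4 - 1\right)\right) 17 = - 4 \left(\left(-2\right) 3\right) 17 = \left(-4\right) \left(-6\right) 17 = 24 \cdot 17 = 408$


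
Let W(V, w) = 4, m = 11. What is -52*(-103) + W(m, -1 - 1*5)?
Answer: 5360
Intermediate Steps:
-52*(-103) + W(m, -1 - 1*5) = -52*(-103) + 4 = 5356 + 4 = 5360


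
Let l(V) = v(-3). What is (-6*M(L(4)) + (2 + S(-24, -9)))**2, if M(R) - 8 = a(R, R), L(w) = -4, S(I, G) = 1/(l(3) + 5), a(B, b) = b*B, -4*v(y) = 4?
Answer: 321489/16 ≈ 20093.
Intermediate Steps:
v(y) = -1 (v(y) = -1/4*4 = -1)
l(V) = -1
a(B, b) = B*b
S(I, G) = 1/4 (S(I, G) = 1/(-1 + 5) = 1/4)
M(R) = 8 + R**2 (M(R) = 8 + R*R = 8 + R**2)
(-6*M(L(4)) + (2 + S(-24, -9)))**2 = (-6*(8 + (-4)**2) + (2 + 1/4))**2 = (-6*(8 + 16) + 9/4)**2 = (-6*24 + 9/4)**2 = (-144 + 9/4)**2 = (-567/4)**2 = 321489/16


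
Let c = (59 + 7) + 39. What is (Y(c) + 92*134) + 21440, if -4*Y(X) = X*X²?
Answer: -1022553/4 ≈ -2.5564e+5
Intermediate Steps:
c = 105 (c = 66 + 39 = 105)
Y(X) = -X³/4 (Y(X) = -X*X²/4 = -X³/4)
(Y(c) + 92*134) + 21440 = (-¼*105³ + 92*134) + 21440 = (-¼*1157625 + 12328) + 21440 = (-1157625/4 + 12328) + 21440 = -1108313/4 + 21440 = -1022553/4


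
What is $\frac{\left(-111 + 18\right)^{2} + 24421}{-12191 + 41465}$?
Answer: $\frac{16535}{14637} \approx 1.1297$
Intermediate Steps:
$\frac{\left(-111 + 18\right)^{2} + 24421}{-12191 + 41465} = \frac{\left(-93\right)^{2} + 24421}{29274} = \left(8649 + 24421\right) \frac{1}{29274} = 33070 \cdot \frac{1}{29274} = \frac{16535}{14637}$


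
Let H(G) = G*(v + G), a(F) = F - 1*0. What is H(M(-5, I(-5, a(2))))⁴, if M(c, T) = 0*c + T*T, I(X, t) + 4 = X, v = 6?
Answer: 2466136357923681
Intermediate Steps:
a(F) = F (a(F) = F + 0 = F)
I(X, t) = -4 + X
M(c, T) = T² (M(c, T) = 0 + T² = T²)
H(G) = G*(6 + G)
H(M(-5, I(-5, a(2))))⁴ = ((-4 - 5)²*(6 + (-4 - 5)²))⁴ = ((-9)²*(6 + (-9)²))⁴ = (81*(6 + 81))⁴ = (81*87)⁴ = 7047⁴ = 2466136357923681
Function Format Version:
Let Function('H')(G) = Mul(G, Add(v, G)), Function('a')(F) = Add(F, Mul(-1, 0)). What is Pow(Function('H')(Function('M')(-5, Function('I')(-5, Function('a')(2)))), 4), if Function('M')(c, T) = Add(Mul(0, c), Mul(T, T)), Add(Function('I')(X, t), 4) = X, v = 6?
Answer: 2466136357923681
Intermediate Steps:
Function('a')(F) = F (Function('a')(F) = Add(F, 0) = F)
Function('I')(X, t) = Add(-4, X)
Function('M')(c, T) = Pow(T, 2) (Function('M')(c, T) = Add(0, Pow(T, 2)) = Pow(T, 2))
Function('H')(G) = Mul(G, Add(6, G))
Pow(Function('H')(Function('M')(-5, Function('I')(-5, Function('a')(2)))), 4) = Pow(Mul(Pow(Add(-4, -5), 2), Add(6, Pow(Add(-4, -5), 2))), 4) = Pow(Mul(Pow(-9, 2), Add(6, Pow(-9, 2))), 4) = Pow(Mul(81, Add(6, 81)), 4) = Pow(Mul(81, 87), 4) = Pow(7047, 4) = 2466136357923681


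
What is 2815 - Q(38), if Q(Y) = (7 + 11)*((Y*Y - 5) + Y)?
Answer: -23771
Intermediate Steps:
Q(Y) = -90 + 18*Y + 18*Y² (Q(Y) = 18*((Y² - 5) + Y) = 18*((-5 + Y²) + Y) = 18*(-5 + Y + Y²) = -90 + 18*Y + 18*Y²)
2815 - Q(38) = 2815 - (-90 + 18*38 + 18*38²) = 2815 - (-90 + 684 + 18*1444) = 2815 - (-90 + 684 + 25992) = 2815 - 1*26586 = 2815 - 26586 = -23771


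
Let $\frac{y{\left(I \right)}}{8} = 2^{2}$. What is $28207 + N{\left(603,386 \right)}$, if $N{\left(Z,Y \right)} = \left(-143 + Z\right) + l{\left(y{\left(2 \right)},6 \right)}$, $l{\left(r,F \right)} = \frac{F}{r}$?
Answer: $\frac{458675}{16} \approx 28667.0$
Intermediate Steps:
$y{\left(I \right)} = 32$ ($y{\left(I \right)} = 8 \cdot 2^{2} = 8 \cdot 4 = 32$)
$N{\left(Z,Y \right)} = - \frac{2285}{16} + Z$ ($N{\left(Z,Y \right)} = \left(-143 + Z\right) + \frac{6}{32} = \left(-143 + Z\right) + 6 \cdot \frac{1}{32} = \left(-143 + Z\right) + \frac{3}{16} = - \frac{2285}{16} + Z$)
$28207 + N{\left(603,386 \right)} = 28207 + \left(- \frac{2285}{16} + 603\right) = 28207 + \frac{7363}{16} = \frac{458675}{16}$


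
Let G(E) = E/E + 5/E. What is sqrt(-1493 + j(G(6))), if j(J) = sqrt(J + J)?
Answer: sqrt(-13437 + 3*sqrt(33))/3 ≈ 38.615*I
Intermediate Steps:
G(E) = 1 + 5/E
j(J) = sqrt(2)*sqrt(J) (j(J) = sqrt(2*J) = sqrt(2)*sqrt(J))
sqrt(-1493 + j(G(6))) = sqrt(-1493 + sqrt(2)*sqrt((5 + 6)/6)) = sqrt(-1493 + sqrt(2)*sqrt((1/6)*11)) = sqrt(-1493 + sqrt(2)*sqrt(11/6)) = sqrt(-1493 + sqrt(2)*(sqrt(66)/6)) = sqrt(-1493 + sqrt(33)/3)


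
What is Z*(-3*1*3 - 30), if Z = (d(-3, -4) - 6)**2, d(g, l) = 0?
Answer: -1404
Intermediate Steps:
Z = 36 (Z = (0 - 6)**2 = (-6)**2 = 36)
Z*(-3*1*3 - 30) = 36*(-3*1*3 - 30) = 36*(-3*3 - 30) = 36*(-9 - 30) = 36*(-39) = -1404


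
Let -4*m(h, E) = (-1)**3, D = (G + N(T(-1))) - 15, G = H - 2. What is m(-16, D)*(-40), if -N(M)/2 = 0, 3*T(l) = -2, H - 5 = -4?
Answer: -10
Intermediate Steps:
H = 1 (H = 5 - 4 = 1)
T(l) = -2/3 (T(l) = (1/3)*(-2) = -2/3)
N(M) = 0 (N(M) = -2*0 = 0)
G = -1 (G = 1 - 2 = -1)
D = -16 (D = (-1 + 0) - 15 = -1 - 15 = -16)
m(h, E) = 1/4 (m(h, E) = -1/4*(-1)**3 = -1/4*(-1) = 1/4)
m(-16, D)*(-40) = (1/4)*(-40) = -10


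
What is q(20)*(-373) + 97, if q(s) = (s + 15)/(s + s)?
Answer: -1835/8 ≈ -229.38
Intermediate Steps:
q(s) = (15 + s)/(2*s) (q(s) = (15 + s)/((2*s)) = (15 + s)*(1/(2*s)) = (15 + s)/(2*s))
q(20)*(-373) + 97 = ((½)*(15 + 20)/20)*(-373) + 97 = ((½)*(1/20)*35)*(-373) + 97 = (7/8)*(-373) + 97 = -2611/8 + 97 = -1835/8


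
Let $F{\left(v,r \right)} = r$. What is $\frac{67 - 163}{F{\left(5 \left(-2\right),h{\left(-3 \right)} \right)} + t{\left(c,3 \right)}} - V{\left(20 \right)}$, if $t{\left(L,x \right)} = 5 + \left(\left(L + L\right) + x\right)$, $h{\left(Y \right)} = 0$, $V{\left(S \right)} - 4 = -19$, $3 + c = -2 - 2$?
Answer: $31$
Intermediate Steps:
$c = -7$ ($c = -3 - 4 = -7$)
$V{\left(S \right)} = -15$ ($V{\left(S \right)} = 4 - 19 = -15$)
$t{\left(L,x \right)} = 5 + x + 2 L$ ($t{\left(L,x \right)} = 5 + \left(2 L + x\right) = 5 + \left(x + 2 L\right) = 5 + x + 2 L$)
$\frac{67 - 163}{F{\left(5 \left(-2\right),h{\left(-3 \right)} \right)} + t{\left(c,3 \right)}} - V{\left(20 \right)} = \frac{67 - 163}{0 + \left(5 + 3 + 2 \left(-7\right)\right)} - -15 = - \frac{96}{0 + \left(5 + 3 - 14\right)} + 15 = - \frac{96}{0 - 6} + 15 = - \frac{96}{-6} + 15 = \left(-96\right) \left(- \frac{1}{6}\right) + 15 = 16 + 15 = 31$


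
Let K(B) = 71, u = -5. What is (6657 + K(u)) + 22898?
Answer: 29626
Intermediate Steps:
(6657 + K(u)) + 22898 = (6657 + 71) + 22898 = 6728 + 22898 = 29626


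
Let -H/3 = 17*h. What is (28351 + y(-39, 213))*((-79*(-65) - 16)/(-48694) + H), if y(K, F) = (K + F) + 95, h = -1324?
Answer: 47051402164470/24347 ≈ 1.9325e+9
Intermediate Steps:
H = 67524 (H = -51*(-1324) = -3*(-22508) = 67524)
y(K, F) = 95 + F + K (y(K, F) = (F + K) + 95 = 95 + F + K)
(28351 + y(-39, 213))*((-79*(-65) - 16)/(-48694) + H) = (28351 + (95 + 213 - 39))*((-79*(-65) - 16)/(-48694) + 67524) = (28351 + 269)*((5135 - 16)*(-1/48694) + 67524) = 28620*(5119*(-1/48694) + 67524) = 28620*(-5119/48694 + 67524) = 28620*(3288008537/48694) = 47051402164470/24347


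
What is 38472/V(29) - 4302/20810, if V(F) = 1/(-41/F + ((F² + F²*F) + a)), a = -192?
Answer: 290643060468381/301745 ≈ 9.6321e+8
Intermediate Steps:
V(F) = 1/(-192 + F² + F³ - 41/F) (V(F) = 1/(-41/F + ((F² + F²*F) - 192)) = 1/(-41/F + ((F² + F³) - 192)) = 1/(-41/F + (-192 + F² + F³)) = 1/(-192 + F² + F³ - 41/F))
38472/V(29) - 4302/20810 = 38472/((29/(-41 + 29³ + 29⁴ - 192*29))) - 4302/20810 = 38472/((29/(-41 + 24389 + 707281 - 5568))) - 4302*1/20810 = 38472/((29/726061)) - 2151/10405 = 38472/((29*(1/726061))) - 2151/10405 = 38472/(29/726061) - 2151/10405 = 38472*(726061/29) - 2151/10405 = 27933018792/29 - 2151/10405 = 290643060468381/301745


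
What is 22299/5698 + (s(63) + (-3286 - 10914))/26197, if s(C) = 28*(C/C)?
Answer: 503414847/149270506 ≈ 3.3725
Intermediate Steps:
s(C) = 28 (s(C) = 28*1 = 28)
22299/5698 + (s(63) + (-3286 - 10914))/26197 = 22299/5698 + (28 + (-3286 - 10914))/26197 = 22299*(1/5698) + (28 - 14200)*(1/26197) = 22299/5698 - 14172*1/26197 = 22299/5698 - 14172/26197 = 503414847/149270506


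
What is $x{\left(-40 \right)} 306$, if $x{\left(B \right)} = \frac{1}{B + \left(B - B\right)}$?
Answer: $- \frac{153}{20} \approx -7.65$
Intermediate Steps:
$x{\left(B \right)} = \frac{1}{B}$ ($x{\left(B \right)} = \frac{1}{B + 0} = \frac{1}{B}$)
$x{\left(-40 \right)} 306 = \frac{1}{-40} \cdot 306 = \left(- \frac{1}{40}\right) 306 = - \frac{153}{20}$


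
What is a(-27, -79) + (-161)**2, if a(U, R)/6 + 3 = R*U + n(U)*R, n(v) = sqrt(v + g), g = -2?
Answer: 38701 - 474*I*sqrt(29) ≈ 38701.0 - 2552.6*I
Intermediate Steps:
n(v) = sqrt(-2 + v) (n(v) = sqrt(v - 2) = sqrt(-2 + v))
a(U, R) = -18 + 6*R*U + 6*R*sqrt(-2 + U) (a(U, R) = -18 + 6*(R*U + sqrt(-2 + U)*R) = -18 + 6*(R*U + R*sqrt(-2 + U)) = -18 + (6*R*U + 6*R*sqrt(-2 + U)) = -18 + 6*R*U + 6*R*sqrt(-2 + U))
a(-27, -79) + (-161)**2 = (-18 + 6*(-79)*(-27) + 6*(-79)*sqrt(-2 - 27)) + (-161)**2 = (-18 + 12798 + 6*(-79)*sqrt(-29)) + 25921 = (-18 + 12798 + 6*(-79)*(I*sqrt(29))) + 25921 = (-18 + 12798 - 474*I*sqrt(29)) + 25921 = (12780 - 474*I*sqrt(29)) + 25921 = 38701 - 474*I*sqrt(29)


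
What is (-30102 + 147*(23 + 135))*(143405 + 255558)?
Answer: -2743269588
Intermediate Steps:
(-30102 + 147*(23 + 135))*(143405 + 255558) = (-30102 + 147*158)*398963 = (-30102 + 23226)*398963 = -6876*398963 = -2743269588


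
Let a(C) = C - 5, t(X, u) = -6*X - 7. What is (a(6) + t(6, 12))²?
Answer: 1764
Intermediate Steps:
t(X, u) = -7 - 6*X
a(C) = -5 + C
(a(6) + t(6, 12))² = ((-5 + 6) + (-7 - 6*6))² = (1 + (-7 - 36))² = (1 - 43)² = (-42)² = 1764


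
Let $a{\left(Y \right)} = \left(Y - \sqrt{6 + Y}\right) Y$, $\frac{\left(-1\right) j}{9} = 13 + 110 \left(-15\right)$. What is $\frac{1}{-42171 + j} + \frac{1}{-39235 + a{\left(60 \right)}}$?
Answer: $- \frac{449473751}{6967142703750} + \frac{12 \sqrt{66}}{253923125} \approx -6.4129 \cdot 10^{-5}$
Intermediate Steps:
$j = 14733$ ($j = - 9 \left(13 + 110 \left(-15\right)\right) = - 9 \left(13 - 1650\right) = \left(-9\right) \left(-1637\right) = 14733$)
$a{\left(Y \right)} = Y \left(Y - \sqrt{6 + Y}\right)$
$\frac{1}{-42171 + j} + \frac{1}{-39235 + a{\left(60 \right)}} = \frac{1}{-42171 + 14733} + \frac{1}{-39235 + 60 \left(60 - \sqrt{6 + 60}\right)} = \frac{1}{-27438} + \frac{1}{-39235 + 60 \left(60 - \sqrt{66}\right)} = - \frac{1}{27438} + \frac{1}{-39235 + \left(3600 - 60 \sqrt{66}\right)} = - \frac{1}{27438} + \frac{1}{-35635 - 60 \sqrt{66}}$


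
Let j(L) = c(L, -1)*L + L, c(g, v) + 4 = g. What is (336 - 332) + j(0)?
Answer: 4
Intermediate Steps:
c(g, v) = -4 + g
j(L) = L + L*(-4 + L) (j(L) = (-4 + L)*L + L = L*(-4 + L) + L = L + L*(-4 + L))
(336 - 332) + j(0) = (336 - 332) + 0*(-3 + 0) = 4 + 0*(-3) = 4 + 0 = 4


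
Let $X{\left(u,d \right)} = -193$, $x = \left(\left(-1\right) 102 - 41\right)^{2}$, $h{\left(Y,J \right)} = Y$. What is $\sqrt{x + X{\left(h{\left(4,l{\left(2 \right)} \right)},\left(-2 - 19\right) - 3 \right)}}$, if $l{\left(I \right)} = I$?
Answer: $4 \sqrt{1266} \approx 142.32$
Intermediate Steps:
$x = 20449$ ($x = \left(-102 - 41\right)^{2} = \left(-143\right)^{2} = 20449$)
$\sqrt{x + X{\left(h{\left(4,l{\left(2 \right)} \right)},\left(-2 - 19\right) - 3 \right)}} = \sqrt{20449 - 193} = \sqrt{20256} = 4 \sqrt{1266}$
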